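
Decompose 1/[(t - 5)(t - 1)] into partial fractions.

1/(t - 5)(t - 1) = α/(t - 5) + β/(t - 1). α = 1/(5 - 1) = 1/4, β = 1/(1 - 5) = -1/4
Result: (1/4)/(t - 5) - (1/4)/(t - 1)


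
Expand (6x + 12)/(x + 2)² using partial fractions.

(6x + 12) = α(x + 2) + β. At x = -2: β = 6·(-2) + 12 = 0. Coeff of x: α = 6
Result: 6/(x + 2)


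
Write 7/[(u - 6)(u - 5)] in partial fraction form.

7/(u - 6)(u - 5) = A/(u - 6) + B/(u - 5). A = 7/(6 - 5) = 7, B = 7/(5 - 6) = -7
Result: 7/(u - 6) - 7/(u - 5)


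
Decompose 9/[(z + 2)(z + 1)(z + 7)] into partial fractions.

Using cover-up method: α = -9/5, β = 3/2, γ = 3/10
Result: (-9/5)/(z + 2) + (3/2)/(z + 1) + (3/10)/(z + 7)


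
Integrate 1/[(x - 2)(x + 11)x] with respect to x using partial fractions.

Cover-up: A = 1/26, B = 1/143, C = -1/22. Decomposition: (1/26)/(x - 2) + (1/143)/(x + 11) - (1/22)/x. Integrate each term: (1/26) ln|(x - 2)| + (1/143) ln|(x + 11)| - (1/22) ln|x| + C


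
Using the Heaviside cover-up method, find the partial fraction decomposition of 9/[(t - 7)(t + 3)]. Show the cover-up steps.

Cover (t - 7): set t=7, get P = 9/(7 + 3) = 9/10. Cover (t + 3): set t=-3, get Q = 9/(-3 - 7) = -9/10.
Result: (9/10)/(t - 7) - (9/10)/(t + 3)


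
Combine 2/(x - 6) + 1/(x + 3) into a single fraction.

Common denominator (x - 6)(x + 3). Numerator: 2(x + 3) + 1(x - 6) = (2x + 6) + (x - 6) = 3x
Result: (3x)/[(x - 6)(x + 3)]


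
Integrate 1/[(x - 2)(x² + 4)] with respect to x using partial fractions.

Cover-up at x=2: A = 1/(2²+4) = 1/8. Coeff matching: B = -1/8, C = -1/4. Decomposition: (1/8)/(x - 2) - ((1/8)x + 1/4)/(x² + 4). Integrate: linear → ln, quadratic → (1/2)ln + arctan: (1/8) ln|(x - 2)| - (1/16) ln(x² + 4) - (1/8) arctan(x/2) + C


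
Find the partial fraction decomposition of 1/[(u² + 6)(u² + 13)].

Coefficient matching gives A = C = 0, B = 1/(13-6) = 1/7, D = -B = -1/7
Result: (1/7)/(u² + 6) - (1/7)/(u² + 13)


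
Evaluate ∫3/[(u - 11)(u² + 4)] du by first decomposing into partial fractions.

Cover-up at u=11: P = 3/(11²+4) = 3/125. Coeff matching: Q = -3/125, R = -33/125. Decomposition: (3/125)/(u - 11) - ((3/125)u + 33/125)/(u² + 4). Integrate: linear → ln, quadratic → (1/2)ln + arctan: (3/125) ln|(u - 11)| - (3/250) ln(u² + 4) - (33/250) arctan(u/2) + C


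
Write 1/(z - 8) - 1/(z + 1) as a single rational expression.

Common denominator (z - 8)(z + 1). Numerator: 1(z + 1) - 1(z - 8) = (z + 1) - (z - 8) = 9
Result: (9)/[(z - 8)(z + 1)]


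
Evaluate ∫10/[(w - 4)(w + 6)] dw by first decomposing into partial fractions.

Decompose: 10/[(w - 4)(w + 6)] = 1/(w - 4) - 1/(w + 6). Integrate each term: ln|(w - 4)| - ln|(w + 6)| + C


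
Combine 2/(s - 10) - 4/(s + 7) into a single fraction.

Common denominator (s - 10)(s + 7). Numerator: 2(s + 7) - 4(s - 10) = (2s + 14) - (4s - 40) = -2s + 54
Result: (-2s + 54)/[(s - 10)(s + 7)]


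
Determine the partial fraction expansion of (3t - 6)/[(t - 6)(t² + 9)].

At t=6: A = (3·6 - 6)/(6² + 9) = 4/15. B = -A = -4/15, C = 3 - 6·A = 7/5
Result: (4/15)/(t - 6) - ((4/15)t - 7/5)/(t² + 9)


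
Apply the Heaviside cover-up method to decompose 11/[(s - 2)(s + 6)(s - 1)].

Cover (s - 2), s=2: α = 11/[(2 + 6)(2 - 1)] = 11/8. Cover (s + 6), s=-6: β = 11/[(-6 - 2)(-6 - 1)] = 11/56. Cover (s - 1), s=1: γ = 11/[(1 - 2)(1 + 6)] = -11/7.
Result: (11/8)/(s - 2) + (11/56)/(s + 6) - (11/7)/(s - 1)


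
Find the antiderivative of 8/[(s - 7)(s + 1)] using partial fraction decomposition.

Decompose: 8/[(s - 7)(s + 1)] = 1/(s - 7) - 1/(s + 1). Integrate each term: ln|(s - 7)| - ln|(s + 1)| + C


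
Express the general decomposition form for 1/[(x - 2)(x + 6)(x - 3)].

Three distinct linear factors: P/(x - 2) + Q/(x + 6) + R/(x - 3)


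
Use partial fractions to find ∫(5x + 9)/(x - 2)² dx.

Decompose: A = 5, B = 5·2 + 9 = 19, so (5x + 9)/(x - 2)² = 5/(x - 2) + 19/(x - 2)². Integrate: ∫ A/(x - 2) dx = 5 ln|(x - 2)|; ∫ B/(x - 2)² dx = -19/(x - 2). Sum: 5 ln|(x - 2)| - 19/(x - 2) + C


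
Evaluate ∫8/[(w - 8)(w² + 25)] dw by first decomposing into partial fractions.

Cover-up at w=8: P = 8/(8²+25) = 8/89. Coeff matching: Q = -8/89, R = -64/89. Decomposition: (8/89)/(w - 8) - ((8/89)w + 64/89)/(w² + 25). Integrate: linear → ln, quadratic → (1/2)ln + arctan: (8/89) ln|(w - 8)| - (4/89) ln(w² + 25) - (64/445) arctan(w/5) + C


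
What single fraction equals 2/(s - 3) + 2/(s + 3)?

Common denominator (s - 3)(s + 3). Numerator: 2(s + 3) + 2(s - 3) = (2s + 6) + (2s - 6) = 4s
Result: (4s)/[(s - 3)(s + 3)]


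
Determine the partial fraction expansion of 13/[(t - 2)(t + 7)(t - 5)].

Using cover-up method: α = -13/27, β = 13/108, γ = 13/36
Result: (-13/27)/(t - 2) + (13/108)/(t + 7) + (13/36)/(t - 5)


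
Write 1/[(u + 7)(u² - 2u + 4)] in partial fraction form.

Cover-up at u = -7: P = 1/((-7)² - 2·(-7) + 4) = 1/67. Then Q = -P = -1/67, R = -P·(-2 - 7) = 9/67
Result: (1/67)/(u + 7) - ((1/67)u - 9/67)/(u² - 2u + 4)


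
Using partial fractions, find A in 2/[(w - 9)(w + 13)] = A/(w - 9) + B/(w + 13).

Cover-up at w = 9: A = 2/(9 + 13) = 2/22 = 1/11


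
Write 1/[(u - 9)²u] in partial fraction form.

Cover-up at u=0: γ = 1/(0 - 9)² = 1/81. Cover-up at u=9: β = 1/(9 - 0) = 1/9. Comparing u² coeff: α = -γ = -1/81
Result: (-1/81)/(u - 9) + (1/9)/(u - 9)² + (1/81)/u


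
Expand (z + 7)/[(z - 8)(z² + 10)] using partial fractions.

At z=8: P = (1·8 + 7)/(8² + 10) = 15/74. Q = -P = -15/74, R = 1 - 8·P = -23/37
Result: (15/74)/(z - 8) - ((15/74)z + 23/37)/(z² + 10)


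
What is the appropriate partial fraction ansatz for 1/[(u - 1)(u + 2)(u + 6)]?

Three distinct linear factors: α/(u - 1) + β/(u + 2) + γ/(u + 6)


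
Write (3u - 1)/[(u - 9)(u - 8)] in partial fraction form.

At u=9: α = (3·9 - 1)/(9 - 8) = 26. At u=8: β = (3·8 - 1)/(8 - 9) = -23
Result: 26/(u - 9) - 23/(u - 8)


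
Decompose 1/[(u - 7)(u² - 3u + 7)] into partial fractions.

Cover-up at u = 7: A = 1/(7² - 3·7 + 7) = 1/35. Then B = -A = -1/35, C = -A·(-3 + 7) = -4/35
Result: (1/35)/(u - 7) - ((1/35)u + 4/35)/(u² - 3u + 7)


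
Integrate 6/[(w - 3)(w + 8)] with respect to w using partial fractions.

Decompose: 6/[(w - 3)(w + 8)] = (6/11)/(w - 3) - (6/11)/(w + 8). Integrate each term: (6/11) ln|(w - 3)| - (6/11) ln|(w + 8)| + C


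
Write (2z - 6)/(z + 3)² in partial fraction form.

(2z - 6) = A(z + 3) + B. At z = -3: B = 2·(-3) - 6 = -12. Coeff of z: A = 2
Result: 2/(z + 3) - 12/(z + 3)²


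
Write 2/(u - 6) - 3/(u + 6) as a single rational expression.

Common denominator (u - 6)(u + 6). Numerator: 2(u + 6) - 3(u - 6) = (2u + 12) - (3u - 18) = -u + 30
Result: (-u + 30)/[(u - 6)(u + 6)]


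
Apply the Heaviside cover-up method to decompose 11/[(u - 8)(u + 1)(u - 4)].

Cover (u - 8), u=8: P = 11/[(8 + 1)(8 - 4)] = 11/36. Cover (u + 1), u=-1: Q = 11/[(-1 - 8)(-1 - 4)] = 11/45. Cover (u - 4), u=4: R = 11/[(4 - 8)(4 + 1)] = -11/20.
Result: (11/36)/(u - 8) + (11/45)/(u + 1) - (11/20)/(u - 4)


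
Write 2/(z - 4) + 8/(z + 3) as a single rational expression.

Common denominator (z - 4)(z + 3). Numerator: 2(z + 3) + 8(z - 4) = (2z + 6) + (8z - 32) = 10z - 26
Result: (10z - 26)/[(z - 4)(z + 3)]


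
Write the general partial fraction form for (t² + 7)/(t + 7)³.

Repeated linear factor (power 3): A/(t + 7) + B/(t + 7)² + C/(t + 7)³


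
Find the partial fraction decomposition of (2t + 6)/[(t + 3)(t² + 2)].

At t=-3: A = (2·(-3) + 6)/((-3)² + 2) = 0. B = -A = 0, C = 2 - (-3)·A = 2
Result: (2)/(t² + 2)


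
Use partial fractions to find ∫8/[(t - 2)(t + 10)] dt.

Decompose: 8/[(t - 2)(t + 10)] = (2/3)/(t - 2) - (2/3)/(t + 10). Integrate each term: (2/3) ln|(t - 2)| - (2/3) ln|(t + 10)| + C


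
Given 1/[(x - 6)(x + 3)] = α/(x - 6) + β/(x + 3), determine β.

Cover-up at x = -3: β = 1/(-3 - 6) = -1/9


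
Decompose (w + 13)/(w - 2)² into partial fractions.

(w + 13) = α(w - 2) + β. At w = 2: β = 1·2 + 13 = 15. Coeff of w: α = 1
Result: 1/(w - 2) + 15/(w - 2)²


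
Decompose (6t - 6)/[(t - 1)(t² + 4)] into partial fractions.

At t=1: A = (6·1 - 6)/(1² + 4) = 0. B = -A = 0, C = 6 - 1·A = 6
Result: (6)/(t² + 4)


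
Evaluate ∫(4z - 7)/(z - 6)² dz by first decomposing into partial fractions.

Decompose: A = 4, B = 4·6 - 7 = 17, so (4z - 7)/(z - 6)² = 4/(z - 6) + 17/(z - 6)². Integrate: ∫ A/(z - 6) dz = 4 ln|(z - 6)|; ∫ B/(z - 6)² dz = -17/(z - 6). Sum: 4 ln|(z - 6)| - 17/(z - 6) + C


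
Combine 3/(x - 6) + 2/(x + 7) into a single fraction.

Common denominator (x - 6)(x + 7). Numerator: 3(x + 7) + 2(x - 6) = (3x + 21) + (2x - 12) = 5x + 9
Result: (5x + 9)/[(x - 6)(x + 7)]


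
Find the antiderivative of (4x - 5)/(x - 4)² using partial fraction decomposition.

Decompose: α = 4, β = 4·4 - 5 = 11, so (4x - 5)/(x - 4)² = 4/(x - 4) + 11/(x - 4)². Integrate: ∫ α/(x - 4) dx = 4 ln|(x - 4)|; ∫ β/(x - 4)² dx = -11/(x - 4). Sum: 4 ln|(x - 4)| - 11/(x - 4) + C


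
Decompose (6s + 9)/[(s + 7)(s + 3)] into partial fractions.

At s=-7: A = (6·(-7) + 9)/(-7 + 3) = 33/4. At s=-3: B = (6·(-3) + 9)/(-3 + 7) = -9/4
Result: (33/4)/(s + 7) - (9/4)/(s + 3)


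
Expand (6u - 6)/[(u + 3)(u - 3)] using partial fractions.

At u=-3: A = (6·(-3) - 6)/(-3 - 3) = 4. At u=3: B = (6·3 - 6)/(3 + 3) = 2
Result: 4/(u + 3) + 2/(u - 3)


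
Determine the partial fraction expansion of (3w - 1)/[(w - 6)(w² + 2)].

At w=6: A = (3·6 - 1)/(6² + 2) = 17/38. B = -A = -17/38, C = 3 - 6·A = 6/19
Result: (17/38)/(w - 6) - ((17/38)w - 6/19)/(w² + 2)


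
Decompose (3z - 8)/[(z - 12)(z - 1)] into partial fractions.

At z=12: α = (3·12 - 8)/(12 - 1) = 28/11. At z=1: β = (3·1 - 8)/(1 - 12) = 5/11
Result: (28/11)/(z - 12) + (5/11)/(z - 1)


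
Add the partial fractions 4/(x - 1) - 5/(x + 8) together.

Common denominator (x - 1)(x + 8). Numerator: 4(x + 8) - 5(x - 1) = (4x + 32) - (5x - 5) = -x + 37
Result: (-x + 37)/[(x - 1)(x + 8)]


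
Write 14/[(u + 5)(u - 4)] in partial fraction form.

14/(u + 5)(u - 4) = A/(u + 5) + B/(u - 4). A = 14/(-5 - 4) = -14/9, B = 14/(4 + 5) = 14/9
Result: (-14/9)/(u + 5) + (14/9)/(u - 4)


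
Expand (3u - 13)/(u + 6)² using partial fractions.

(3u - 13) = P(u + 6) + Q. At u = -6: Q = 3·(-6) - 13 = -31. Coeff of u: P = 3
Result: 3/(u + 6) - 31/(u + 6)²


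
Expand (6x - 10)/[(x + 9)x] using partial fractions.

At x=-9: P = (6·(-9) - 10)/(-9 - 0) = 64/9. At x=0: Q = (6·0 - 10)/(0 + 9) = -10/9
Result: (64/9)/(x + 9) - (10/9)/x


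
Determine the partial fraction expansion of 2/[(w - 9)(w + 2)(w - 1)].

Using cover-up method: P = 1/44, Q = 2/33, R = -1/12
Result: (1/44)/(w - 9) + (2/33)/(w + 2) - (1/12)/(w - 1)


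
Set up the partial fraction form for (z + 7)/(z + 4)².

Repeated linear factor: A/(z + 4) + B/(z + 4)²


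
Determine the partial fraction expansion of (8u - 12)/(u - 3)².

(8u - 12) = A(u - 3) + B. At u = 3: B = 8·3 - 12 = 12. Coeff of u: A = 8
Result: 8/(u - 3) + 12/(u - 3)²


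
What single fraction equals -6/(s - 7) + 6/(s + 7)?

Common denominator (s - 7)(s + 7). Numerator: -6(s + 7) + 6(s - 7) = (-6s - 42) + (6s - 42) = -84
Result: (-84)/[(s - 7)(s + 7)]


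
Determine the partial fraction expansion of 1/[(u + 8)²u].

Cover-up at u=0: C = 1/(0 + 8)² = 1/64. Cover-up at u=-8: B = 1/(-8 - 0) = -1/8. Comparing u² coeff: A = -C = -1/64
Result: (-1/64)/(u + 8) - (1/8)/(u + 8)² + (1/64)/u


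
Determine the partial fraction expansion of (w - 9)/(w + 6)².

(w - 9) = P(w + 6) + Q. At w = -6: Q = 1·(-6) - 9 = -15. Coeff of w: P = 1
Result: 1/(w + 6) - 15/(w + 6)²


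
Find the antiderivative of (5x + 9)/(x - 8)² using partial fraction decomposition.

Decompose: α = 5, β = 5·8 + 9 = 49, so (5x + 9)/(x - 8)² = 5/(x - 8) + 49/(x - 8)². Integrate: ∫ α/(x - 8) dx = 5 ln|(x - 8)|; ∫ β/(x - 8)² dx = -49/(x - 8). Sum: 5 ln|(x - 8)| - 49/(x - 8) + C


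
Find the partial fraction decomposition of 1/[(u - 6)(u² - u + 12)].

Cover-up at u = 6: P = 1/(6² - 1·6 + 12) = 1/42. Then Q = -P = -1/42, R = -P·(-1 + 6) = -5/42
Result: (1/42)/(u - 6) - ((1/42)u + 5/42)/(u² - u + 12)


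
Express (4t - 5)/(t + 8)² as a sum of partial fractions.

(4t - 5) = A(t + 8) + B. At t = -8: B = 4·(-8) - 5 = -37. Coeff of t: A = 4
Result: 4/(t + 8) - 37/(t + 8)²


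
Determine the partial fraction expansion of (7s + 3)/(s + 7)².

(7s + 3) = P(s + 7) + Q. At s = -7: Q = 7·(-7) + 3 = -46. Coeff of s: P = 7
Result: 7/(s + 7) - 46/(s + 7)²


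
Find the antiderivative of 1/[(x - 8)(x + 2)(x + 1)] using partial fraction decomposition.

Cover-up: P = 1/90, Q = 1/10, R = -1/9. Decomposition: (1/90)/(x - 8) + (1/10)/(x + 2) - (1/9)/(x + 1). Integrate each term: (1/90) ln|(x - 8)| + (1/10) ln|(x + 2)| - (1/9) ln|(x + 1)| + C


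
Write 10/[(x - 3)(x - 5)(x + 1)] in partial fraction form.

Using cover-up method: α = -5/4, β = 5/6, γ = 5/12
Result: (-5/4)/(x - 3) + (5/6)/(x - 5) + (5/12)/(x + 1)


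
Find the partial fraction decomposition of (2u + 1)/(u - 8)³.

(2u + 1) = P(u - 8)² + Q(u - 8) + R. At u = 8: R = 2·8 + 1 = 17. Coefficients: P = 0, Q = 2
Result: 2/(u - 8)² + 17/(u - 8)³


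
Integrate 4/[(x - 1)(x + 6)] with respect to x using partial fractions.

Decompose: 4/[(x - 1)(x + 6)] = (4/7)/(x - 1) - (4/7)/(x + 6). Integrate each term: (4/7) ln|(x - 1)| - (4/7) ln|(x + 6)| + C


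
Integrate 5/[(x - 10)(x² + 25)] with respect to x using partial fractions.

Cover-up at x=10: P = 5/(10²+25) = 1/25. Coeff matching: Q = -1/25, R = -2/5. Decomposition: (1/25)/(x - 10) - ((1/25)x + 2/5)/(x² + 25). Integrate: linear → ln, quadratic → (1/2)ln + arctan: (1/25) ln|(x - 10)| - (1/50) ln(x² + 25) - (2/25) arctan(x/5) + C


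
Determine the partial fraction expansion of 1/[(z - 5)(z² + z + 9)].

Cover-up at z = 5: P = 1/(5² + 1·5 + 9) = 1/39. Then Q = -P = -1/39, R = -P·(1 + 5) = -2/13
Result: (1/39)/(z - 5) - ((1/39)z + 2/13)/(z² + z + 9)


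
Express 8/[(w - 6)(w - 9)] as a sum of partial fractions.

8/(w - 6)(w - 9) = α/(w - 6) + β/(w - 9). α = 8/(6 - 9) = -8/3, β = 8/(9 - 6) = 8/3
Result: (-8/3)/(w - 6) + (8/3)/(w - 9)


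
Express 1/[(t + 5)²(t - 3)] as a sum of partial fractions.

Cover-up at t=3: γ = 1/(3 + 5)² = 1/64. Cover-up at t=-5: β = 1/(-5 - 3) = -1/8. Comparing t² coeff: α = -γ = -1/64
Result: (-1/64)/(t + 5) - (1/8)/(t + 5)² + (1/64)/(t - 3)


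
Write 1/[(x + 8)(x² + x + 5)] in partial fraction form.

Cover-up at x = -8: α = 1/((-8)² + 1·(-8) + 5) = 1/61. Then β = -α = -1/61, γ = -α·(1 - 8) = 7/61
Result: (1/61)/(x + 8) - ((1/61)x - 7/61)/(x² + x + 5)


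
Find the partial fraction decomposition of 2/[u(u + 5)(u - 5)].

Using cover-up method: A = -2/25, B = 1/25, C = 1/25
Result: (-2/25)/u + (1/25)/(u + 5) + (1/25)/(u - 5)


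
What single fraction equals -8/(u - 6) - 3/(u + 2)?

Common denominator (u - 6)(u + 2). Numerator: -8(u + 2) - 3(u - 6) = (-8u - 16) - (3u - 18) = -11u + 2
Result: (-11u + 2)/[(u - 6)(u + 2)]


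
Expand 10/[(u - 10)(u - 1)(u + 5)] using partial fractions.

Using cover-up method: A = 2/27, B = -5/27, C = 1/9
Result: (2/27)/(u - 10) - (5/27)/(u - 1) + (1/9)/(u + 5)


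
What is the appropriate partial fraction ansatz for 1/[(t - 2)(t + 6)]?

Distinct linear factors: α/(t - 2) + β/(t + 6)


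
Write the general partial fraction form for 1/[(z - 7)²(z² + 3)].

Repeated linear + quadratic: P/(z - 7) + Q/(z - 7)² + (Rz + S)/(z² + 3)


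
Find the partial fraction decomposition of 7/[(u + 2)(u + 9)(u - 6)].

Using cover-up method: P = -1/8, Q = 1/15, R = 7/120
Result: (-1/8)/(u + 2) + (1/15)/(u + 9) + (7/120)/(u - 6)


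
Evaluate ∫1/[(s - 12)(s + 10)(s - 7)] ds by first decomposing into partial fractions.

Cover-up: α = 1/110, β = 1/374, γ = -1/85. Decomposition: (1/110)/(s - 12) + (1/374)/(s + 10) - (1/85)/(s - 7). Integrate each term: (1/110) ln|(s - 12)| + (1/374) ln|(s + 10)| - (1/85) ln|(s - 7)| + C


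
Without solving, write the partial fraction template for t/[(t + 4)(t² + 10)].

Linear + irreducible quadratic: A/(t + 4) + (Bt + C)/(t² + 10)


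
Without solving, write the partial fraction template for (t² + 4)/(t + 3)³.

Repeated linear factor (power 3): P/(t + 3) + Q/(t + 3)² + R/(t + 3)³


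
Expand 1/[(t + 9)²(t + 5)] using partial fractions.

Cover-up at t=-5: C = 1/(-5 + 9)² = 1/16. Cover-up at t=-9: B = 1/(-9 + 5) = -1/4. Comparing t² coeff: A = -C = -1/16
Result: (-1/16)/(t + 9) - (1/4)/(t + 9)² + (1/16)/(t + 5)


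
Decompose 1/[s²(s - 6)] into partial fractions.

Cover-up at s=6: γ = 1/(6 - 0)² = 1/36. Cover-up at s=0: β = 1/(0 - 6) = -1/6. Comparing s² coeff: α = -γ = -1/36
Result: (-1/36)/s - (1/6)/s² + (1/36)/(s - 6)


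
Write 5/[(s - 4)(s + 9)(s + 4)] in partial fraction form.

Using cover-up method: α = 5/104, β = 1/13, γ = -1/8
Result: (5/104)/(s - 4) + (1/13)/(s + 9) - (1/8)/(s + 4)


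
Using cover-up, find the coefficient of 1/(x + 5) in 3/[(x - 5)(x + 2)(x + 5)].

Cover (x + 5), set x=-5: 3/[(-5 - 5)(-5 + 2)] = 1/10


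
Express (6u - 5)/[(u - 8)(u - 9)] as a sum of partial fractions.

At u=8: P = (6·8 - 5)/(8 - 9) = -43. At u=9: Q = (6·9 - 5)/(9 - 8) = 49
Result: -43/(u - 8) + 49/(u - 9)


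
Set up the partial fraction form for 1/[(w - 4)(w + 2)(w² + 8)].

Two linear + quadratic: α/(w - 4) + β/(w + 2) + (γw + δ)/(w² + 8)


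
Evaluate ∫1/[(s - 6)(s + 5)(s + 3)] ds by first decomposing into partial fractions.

Cover-up: P = 1/99, Q = 1/22, R = -1/18. Decomposition: (1/99)/(s - 6) + (1/22)/(s + 5) - (1/18)/(s + 3). Integrate each term: (1/99) ln|(s - 6)| + (1/22) ln|(s + 5)| - (1/18) ln|(s + 3)| + C


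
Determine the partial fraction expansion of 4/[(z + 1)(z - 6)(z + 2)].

Using cover-up method: α = -4/7, β = 1/14, γ = 1/2
Result: (-4/7)/(z + 1) + (1/14)/(z - 6) + (1/2)/(z + 2)


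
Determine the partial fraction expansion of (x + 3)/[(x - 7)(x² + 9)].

At x=7: A = (1·7 + 3)/(7² + 9) = 5/29. B = -A = -5/29, C = 1 - 7·A = -6/29
Result: (5/29)/(x - 7) - ((5/29)x + 6/29)/(x² + 9)


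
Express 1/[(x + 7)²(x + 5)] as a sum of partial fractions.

Cover-up at x=-5: R = 1/(-5 + 7)² = 1/4. Cover-up at x=-7: Q = 1/(-7 + 5) = -1/2. Comparing x² coeff: P = -R = -1/4
Result: (-1/4)/(x + 7) - (1/2)/(x + 7)² + (1/4)/(x + 5)


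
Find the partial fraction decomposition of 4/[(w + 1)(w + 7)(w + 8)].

Using cover-up method: α = 2/21, β = -2/3, γ = 4/7
Result: (2/21)/(w + 1) - (2/3)/(w + 7) + (4/7)/(w + 8)


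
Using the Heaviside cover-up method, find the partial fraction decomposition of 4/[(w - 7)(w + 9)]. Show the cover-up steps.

Cover (w - 7): set w=7, get A = 4/(7 + 9) = 1/4. Cover (w + 9): set w=-9, get B = 4/(-9 - 7) = -1/4.
Result: (1/4)/(w - 7) - (1/4)/(w + 9)


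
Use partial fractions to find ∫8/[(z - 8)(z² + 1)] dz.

Cover-up at z=8: A = 8/(8²+1) = 8/65. Coeff matching: B = -8/65, C = -64/65. Decomposition: (8/65)/(z - 8) - ((8/65)z + 64/65)/(z² + 1). Integrate: linear → ln, quadratic → (1/2)ln + arctan: (8/65) ln|(z - 8)| - (4/65) ln(z² + 1) - (64/65) arctan(z) + C


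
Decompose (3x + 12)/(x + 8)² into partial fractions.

(3x + 12) = α(x + 8) + β. At x = -8: β = 3·(-8) + 12 = -12. Coeff of x: α = 3
Result: 3/(x + 8) - 12/(x + 8)²


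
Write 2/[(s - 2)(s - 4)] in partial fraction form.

2/(s - 2)(s - 4) = α/(s - 2) + β/(s - 4). α = 2/(2 - 4) = -1, β = 2/(4 - 2) = 1
Result: -1/(s - 2) + 1/(s - 4)


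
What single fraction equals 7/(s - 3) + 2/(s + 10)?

Common denominator (s - 3)(s + 10). Numerator: 7(s + 10) + 2(s - 3) = (7s + 70) + (2s - 6) = 9s + 64
Result: (9s + 64)/[(s - 3)(s + 10)]


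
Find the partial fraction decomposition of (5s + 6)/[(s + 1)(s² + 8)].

At s=-1: α = (5·(-1) + 6)/((-1)² + 8) = 1/9. β = -α = -1/9, γ = 5 - (-1)·α = 46/9
Result: (1/9)/(s + 1) - ((1/9)s - 46/9)/(s² + 8)


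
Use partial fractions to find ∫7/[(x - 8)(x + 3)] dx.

Decompose: 7/[(x - 8)(x + 3)] = (7/11)/(x - 8) - (7/11)/(x + 3). Integrate each term: (7/11) ln|(x - 8)| - (7/11) ln|(x + 3)| + C


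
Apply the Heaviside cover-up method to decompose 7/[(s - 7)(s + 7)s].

Cover (s - 7), s=7: P = 7/[(7 + 7)(7 - 0)] = 1/14. Cover (s + 7), s=-7: Q = 7/[(-7 - 7)(-7 - 0)] = 1/14. Cover s, s=0: R = 7/[(0 - 7)(0 + 7)] = -1/7.
Result: (1/14)/(s - 7) + (1/14)/(s + 7) - (1/7)/s


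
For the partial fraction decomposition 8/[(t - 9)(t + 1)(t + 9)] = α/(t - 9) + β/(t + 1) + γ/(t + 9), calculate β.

Cover-up at t = -1: β = 8/[(-1 - 9)(-1 + 9)] = 8/[(-10)(8)] = -8/80 = -1/10


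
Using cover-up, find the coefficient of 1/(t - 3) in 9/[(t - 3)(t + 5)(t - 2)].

Cover (t - 3), set t=3: 9/[(3 + 5)(3 - 2)] = 9/8


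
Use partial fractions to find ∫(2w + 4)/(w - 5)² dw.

Decompose: P = 2, Q = 2·5 + 4 = 14, so (2w + 4)/(w - 5)² = 2/(w - 5) + 14/(w - 5)². Integrate: ∫ P/(w - 5) dw = 2 ln|(w - 5)|; ∫ Q/(w - 5)² dw = -14/(w - 5). Sum: 2 ln|(w - 5)| - 14/(w - 5) + C


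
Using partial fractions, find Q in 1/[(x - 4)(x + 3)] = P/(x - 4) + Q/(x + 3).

Cover-up at x = -3: Q = 1/(-3 - 4) = -1/7


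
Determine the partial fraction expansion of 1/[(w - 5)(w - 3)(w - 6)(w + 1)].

Using Heaviside cover-up: (-1/12)/(w - 5) + (1/24)/(w - 3) + (1/21)/(w - 6) - (1/168)/(w + 1)


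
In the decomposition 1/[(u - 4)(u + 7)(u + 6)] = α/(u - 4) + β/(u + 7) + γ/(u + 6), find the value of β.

Cover-up at u = -7: β = 1/[(-7 - 4)(-7 + 6)] = 1/[(-11)(-1)] = 1/11


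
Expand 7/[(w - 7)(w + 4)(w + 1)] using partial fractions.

Using cover-up method: P = 7/88, Q = 7/33, R = -7/24
Result: (7/88)/(w - 7) + (7/33)/(w + 4) - (7/24)/(w + 1)


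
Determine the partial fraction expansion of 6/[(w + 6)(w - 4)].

6/(w + 6)(w - 4) = α/(w + 6) + β/(w - 4). α = 6/(-6 - 4) = -3/5, β = 6/(4 + 6) = 3/5
Result: (-3/5)/(w + 6) + (3/5)/(w - 4)


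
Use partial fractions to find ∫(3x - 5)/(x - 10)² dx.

Decompose: A = 3, B = 3·10 - 5 = 25, so (3x - 5)/(x - 10)² = 3/(x - 10) + 25/(x - 10)². Integrate: ∫ A/(x - 10) dx = 3 ln|(x - 10)|; ∫ B/(x - 10)² dx = -25/(x - 10). Sum: 3 ln|(x - 10)| - 25/(x - 10) + C


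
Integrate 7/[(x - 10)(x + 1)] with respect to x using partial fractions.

Decompose: 7/[(x - 10)(x + 1)] = (7/11)/(x - 10) - (7/11)/(x + 1). Integrate each term: (7/11) ln|(x - 10)| - (7/11) ln|(x + 1)| + C


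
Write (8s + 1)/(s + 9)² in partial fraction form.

(8s + 1) = P(s + 9) + Q. At s = -9: Q = 8·(-9) + 1 = -71. Coeff of s: P = 8
Result: 8/(s + 9) - 71/(s + 9)²


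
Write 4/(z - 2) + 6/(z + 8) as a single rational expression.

Common denominator (z - 2)(z + 8). Numerator: 4(z + 8) + 6(z - 2) = (4z + 32) + (6z - 12) = 10z + 20
Result: (10z + 20)/[(z - 2)(z + 8)]


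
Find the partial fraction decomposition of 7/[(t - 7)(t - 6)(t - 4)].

Using cover-up method: A = 7/3, B = -7/2, C = 7/6
Result: (7/3)/(t - 7) - (7/2)/(t - 6) + (7/6)/(t - 4)


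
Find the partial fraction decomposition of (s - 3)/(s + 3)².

(s - 3) = A(s + 3) + B. At s = -3: B = 1·(-3) - 3 = -6. Coeff of s: A = 1
Result: 1/(s + 3) - 6/(s + 3)²


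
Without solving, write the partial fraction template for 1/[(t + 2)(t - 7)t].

Three distinct linear factors: P/(t + 2) + Q/(t - 7) + R/t


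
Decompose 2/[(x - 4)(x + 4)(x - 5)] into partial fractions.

Using cover-up method: α = -1/4, β = 1/36, γ = 2/9
Result: (-1/4)/(x - 4) + (1/36)/(x + 4) + (2/9)/(x - 5)


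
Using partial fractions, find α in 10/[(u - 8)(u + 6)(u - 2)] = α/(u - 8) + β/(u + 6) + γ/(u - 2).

Cover-up at u = 8: α = 10/[(8 + 6)(8 - 2)] = 10/[(14)(6)] = 10/84 = 5/42


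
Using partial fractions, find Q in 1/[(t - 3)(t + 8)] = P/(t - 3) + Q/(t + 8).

Cover-up at t = -8: Q = 1/(-8 - 3) = -1/11


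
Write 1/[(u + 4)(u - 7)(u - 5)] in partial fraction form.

Using cover-up method: P = 1/99, Q = 1/22, R = -1/18
Result: (1/99)/(u + 4) + (1/22)/(u - 7) - (1/18)/(u - 5)


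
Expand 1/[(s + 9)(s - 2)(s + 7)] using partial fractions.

Using cover-up method: P = 1/22, Q = 1/99, R = -1/18
Result: (1/22)/(s + 9) + (1/99)/(s - 2) - (1/18)/(s + 7)


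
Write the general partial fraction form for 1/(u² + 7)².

Repeated quadratic factor: (Au + B)/(u² + 7) + (Cu + D)/(u² + 7)²


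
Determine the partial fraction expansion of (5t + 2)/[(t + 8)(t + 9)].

At t=-8: P = (5·(-8) + 2)/(-8 + 9) = -38. At t=-9: Q = (5·(-9) + 2)/(-9 + 8) = 43
Result: -38/(t + 8) + 43/(t + 9)


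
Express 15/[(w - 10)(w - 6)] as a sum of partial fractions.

15/(w - 10)(w - 6) = α/(w - 10) + β/(w - 6). α = 15/(10 - 6) = 15/4, β = 15/(6 - 10) = -15/4
Result: (15/4)/(w - 10) - (15/4)/(w - 6)


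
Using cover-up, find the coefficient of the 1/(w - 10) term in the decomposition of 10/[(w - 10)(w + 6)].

Cover (w - 10), set w=10: 10/((w + 6) at w=10) = 10/(16) = 5/8


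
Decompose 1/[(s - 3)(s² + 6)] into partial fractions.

Cover-up at s = 3: P = 1/(3² + 6) = 1/15. Then Q = -P = -1/15, R = -P·(0 + 3) = -1/5
Result: (1/15)/(s - 3) - ((1/15)s + 1/5)/(s² + 6)


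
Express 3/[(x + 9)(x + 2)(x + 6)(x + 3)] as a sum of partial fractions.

Using Heaviside cover-up: (-1/42)/(x + 9) + (3/28)/(x + 2) + (1/12)/(x + 6) - (1/6)/(x + 3)


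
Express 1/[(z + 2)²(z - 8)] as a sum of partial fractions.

Cover-up at z=8: R = 1/(8 + 2)² = 1/100. Cover-up at z=-2: Q = 1/(-2 - 8) = -1/10. Comparing z² coeff: P = -R = -1/100
Result: (-1/100)/(z + 2) - (1/10)/(z + 2)² + (1/100)/(z - 8)


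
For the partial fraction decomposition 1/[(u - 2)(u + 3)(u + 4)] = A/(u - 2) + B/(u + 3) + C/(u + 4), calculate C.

Cover-up at u = -4: C = 1/[(-4 - 2)(-4 + 3)] = 1/[(-6)(-1)] = 1/6


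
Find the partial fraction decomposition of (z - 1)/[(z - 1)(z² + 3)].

At z=1: P = (1·1 - 1)/(1² + 3) = 0. Q = -P = 0, R = 1 - 1·P = 1
Result: (1)/(z² + 3)


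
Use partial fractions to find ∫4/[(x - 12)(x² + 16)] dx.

Cover-up at x=12: P = 4/(12²+16) = 1/40. Coeff matching: Q = -1/40, R = -3/10. Decomposition: (1/40)/(x - 12) - ((1/40)x + 3/10)/(x² + 16). Integrate: linear → ln, quadratic → (1/2)ln + arctan: (1/40) ln|(x - 12)| - (1/80) ln(x² + 16) - (3/40) arctan(x/4) + C


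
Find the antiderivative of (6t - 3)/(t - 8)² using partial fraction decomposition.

Decompose: α = 6, β = 6·8 - 3 = 45, so (6t - 3)/(t - 8)² = 6/(t - 8) + 45/(t - 8)². Integrate: ∫ α/(t - 8) dt = 6 ln|(t - 8)|; ∫ β/(t - 8)² dt = -45/(t - 8). Sum: 6 ln|(t - 8)| - 45/(t - 8) + C


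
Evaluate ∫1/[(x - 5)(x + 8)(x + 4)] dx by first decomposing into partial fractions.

Cover-up: α = 1/117, β = 1/52, γ = -1/36. Decomposition: (1/117)/(x - 5) + (1/52)/(x + 8) - (1/36)/(x + 4). Integrate each term: (1/117) ln|(x - 5)| + (1/52) ln|(x + 8)| - (1/36) ln|(x + 4)| + C


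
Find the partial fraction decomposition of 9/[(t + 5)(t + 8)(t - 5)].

Using cover-up method: P = -3/10, Q = 3/13, R = 9/130
Result: (-3/10)/(t + 5) + (3/13)/(t + 8) + (9/130)/(t - 5)


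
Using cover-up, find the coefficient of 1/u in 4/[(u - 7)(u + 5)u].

Cover u, set u=0: 4/[(0 - 7)(0 + 5)] = -4/35


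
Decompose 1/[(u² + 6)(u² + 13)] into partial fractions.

Coefficient matching gives P = R = 0, Q = 1/(13-6) = 1/7, S = -Q = -1/7
Result: (1/7)/(u² + 6) - (1/7)/(u² + 13)


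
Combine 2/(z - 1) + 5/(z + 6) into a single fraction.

Common denominator (z - 1)(z + 6). Numerator: 2(z + 6) + 5(z - 1) = (2z + 12) + (5z - 5) = 7z + 7
Result: (7z + 7)/[(z - 1)(z + 6)]


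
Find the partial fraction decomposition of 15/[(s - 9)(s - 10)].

15/(s - 9)(s - 10) = α/(s - 9) + β/(s - 10). α = 15/(9 - 10) = -15, β = 15/(10 - 9) = 15
Result: -15/(s - 9) + 15/(s - 10)


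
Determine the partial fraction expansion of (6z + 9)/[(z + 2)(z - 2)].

At z=-2: A = (6·(-2) + 9)/(-2 - 2) = 3/4. At z=2: B = (6·2 + 9)/(2 + 2) = 21/4
Result: (3/4)/(z + 2) + (21/4)/(z - 2)


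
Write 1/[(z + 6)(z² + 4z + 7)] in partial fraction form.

Cover-up at z = -6: A = 1/((-6)² + 4·(-6) + 7) = 1/19. Then B = -A = -1/19, C = -A·(4 - 6) = 2/19
Result: (1/19)/(z + 6) - ((1/19)z - 2/19)/(z² + 4z + 7)


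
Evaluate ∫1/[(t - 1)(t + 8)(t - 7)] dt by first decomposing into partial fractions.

Cover-up: A = -1/54, B = 1/135, C = 1/90. Decomposition: (-1/54)/(t - 1) + (1/135)/(t + 8) + (1/90)/(t - 7). Integrate each term: (-1/54) ln|(t - 1)| + (1/135) ln|(t + 8)| + (1/90) ln|(t - 7)| + C


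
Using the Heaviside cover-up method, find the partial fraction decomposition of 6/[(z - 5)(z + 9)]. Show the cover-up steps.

Cover (z - 5): set z=5, get α = 6/(5 + 9) = 3/7. Cover (z + 9): set z=-9, get β = 6/(-9 - 5) = -3/7.
Result: (3/7)/(z - 5) - (3/7)/(z + 9)


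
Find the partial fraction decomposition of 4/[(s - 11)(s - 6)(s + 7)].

Using cover-up method: P = 2/45, Q = -4/65, R = 2/117
Result: (2/45)/(s - 11) - (4/65)/(s - 6) + (2/117)/(s + 7)


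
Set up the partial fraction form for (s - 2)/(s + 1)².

Repeated linear factor: P/(s + 1) + Q/(s + 1)²


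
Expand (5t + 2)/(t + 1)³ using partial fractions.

(5t + 2) = α(t + 1)² + β(t + 1) + γ. At t = -1: γ = 5·(-1) + 2 = -3. Coefficients: α = 0, β = 5
Result: 5/(t + 1)² - 3/(t + 1)³


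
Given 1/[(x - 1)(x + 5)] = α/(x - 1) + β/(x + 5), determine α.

Cover-up at x = 1: α = 1/(1 + 5) = 1/6


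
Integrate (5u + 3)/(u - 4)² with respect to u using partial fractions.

Decompose: P = 5, Q = 5·4 + 3 = 23, so (5u + 3)/(u - 4)² = 5/(u - 4) + 23/(u - 4)². Integrate: ∫ P/(u - 4) du = 5 ln|(u - 4)|; ∫ Q/(u - 4)² du = -23/(u - 4). Sum: 5 ln|(u - 4)| - 23/(u - 4) + C


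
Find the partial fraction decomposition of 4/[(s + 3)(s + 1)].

4/(s + 3)(s + 1) = α/(s + 3) + β/(s + 1). α = 4/(-3 + 1) = -2, β = 4/(-1 + 3) = 2
Result: -2/(s + 3) + 2/(s + 1)


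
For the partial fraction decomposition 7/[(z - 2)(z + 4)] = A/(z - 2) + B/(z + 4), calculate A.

Cover-up at z = 2: A = 7/(2 + 4) = 7/6


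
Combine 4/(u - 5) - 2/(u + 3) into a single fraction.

Common denominator (u - 5)(u + 3). Numerator: 4(u + 3) - 2(u - 5) = (4u + 12) - (2u - 10) = 2u + 22
Result: (2u + 22)/[(u - 5)(u + 3)]


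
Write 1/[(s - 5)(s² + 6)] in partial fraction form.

Cover-up at s = 5: P = 1/(5² + 6) = 1/31. Then Q = -P = -1/31, R = -P·(0 + 5) = -5/31
Result: (1/31)/(s - 5) - ((1/31)s + 5/31)/(s² + 6)


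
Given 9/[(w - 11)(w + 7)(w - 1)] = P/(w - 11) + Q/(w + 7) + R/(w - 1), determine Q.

Cover-up at w = -7: Q = 9/[(-7 - 11)(-7 - 1)] = 9/[(-18)(-8)] = 9/144 = 1/16


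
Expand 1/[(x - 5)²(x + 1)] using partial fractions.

Cover-up at x=-1: R = 1/(-1 - 5)² = 1/36. Cover-up at x=5: Q = 1/(5 + 1) = 1/6. Comparing x² coeff: P = -R = -1/36
Result: (-1/36)/(x - 5) + (1/6)/(x - 5)² + (1/36)/(x + 1)


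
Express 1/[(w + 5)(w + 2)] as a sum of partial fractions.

1/(w + 5)(w + 2) = α/(w + 5) + β/(w + 2). α = 1/(-5 + 2) = -1/3, β = 1/(-2 + 5) = 1/3
Result: (-1/3)/(w + 5) + (1/3)/(w + 2)


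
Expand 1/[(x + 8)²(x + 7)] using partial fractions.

Cover-up at x=-7: C = 1/(-7 + 8)² = 1. Cover-up at x=-8: B = 1/(-8 + 7) = -1. Comparing x² coeff: A = -C = -1
Result: -1/(x + 8) - 1/(x + 8)² + 1/(x + 7)


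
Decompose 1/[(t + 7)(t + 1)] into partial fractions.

1/(t + 7)(t + 1) = P/(t + 7) + Q/(t + 1). P = 1/(-7 + 1) = -1/6, Q = 1/(-1 + 7) = 1/6
Result: (-1/6)/(t + 7) + (1/6)/(t + 1)


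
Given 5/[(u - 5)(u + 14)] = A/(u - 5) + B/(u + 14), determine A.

Cover-up at u = 5: A = 5/(5 + 14) = 5/19


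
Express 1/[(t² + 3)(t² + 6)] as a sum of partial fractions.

Coefficient matching gives P = R = 0, Q = 1/(6-3) = 1/3, S = -Q = -1/3
Result: (1/3)/(t² + 3) - (1/3)/(t² + 6)


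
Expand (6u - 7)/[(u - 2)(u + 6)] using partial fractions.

At u=2: P = (6·2 - 7)/(2 + 6) = 5/8. At u=-6: Q = (6·(-6) - 7)/(-6 - 2) = 43/8
Result: (5/8)/(u - 2) + (43/8)/(u + 6)


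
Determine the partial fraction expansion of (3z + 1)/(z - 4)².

(3z + 1) = α(z - 4) + β. At z = 4: β = 3·4 + 1 = 13. Coeff of z: α = 3
Result: 3/(z - 4) + 13/(z - 4)²


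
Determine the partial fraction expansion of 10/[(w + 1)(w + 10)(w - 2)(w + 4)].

Using Heaviside cover-up: (-10/81)/(w + 1) - (5/324)/(w + 10) + (5/108)/(w - 2) + (5/54)/(w + 4)


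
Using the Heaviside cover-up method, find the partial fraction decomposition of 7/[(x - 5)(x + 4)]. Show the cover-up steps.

Cover (x - 5): set x=5, get P = 7/(5 + 4) = 7/9. Cover (x + 4): set x=-4, get Q = 7/(-4 - 5) = -7/9.
Result: (7/9)/(x - 5) - (7/9)/(x + 4)


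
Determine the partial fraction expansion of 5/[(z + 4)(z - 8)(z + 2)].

Using cover-up method: A = 5/24, B = 1/24, C = -1/4
Result: (5/24)/(z + 4) + (1/24)/(z - 8) - (1/4)/(z + 2)


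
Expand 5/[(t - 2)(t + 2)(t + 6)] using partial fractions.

Using cover-up method: A = 5/32, B = -5/16, C = 5/32
Result: (5/32)/(t - 2) - (5/16)/(t + 2) + (5/32)/(t + 6)


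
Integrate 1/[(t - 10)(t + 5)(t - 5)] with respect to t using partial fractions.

Cover-up: A = 1/75, B = 1/150, C = -1/50. Decomposition: (1/75)/(t - 10) + (1/150)/(t + 5) - (1/50)/(t - 5). Integrate each term: (1/75) ln|(t - 10)| + (1/150) ln|(t + 5)| - (1/50) ln|(t - 5)| + C


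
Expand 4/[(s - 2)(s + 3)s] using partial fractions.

Using cover-up method: α = 2/5, β = 4/15, γ = -2/3
Result: (2/5)/(s - 2) + (4/15)/(s + 3) - (2/3)/s


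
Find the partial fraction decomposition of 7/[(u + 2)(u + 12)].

7/(u + 2)(u + 12) = P/(u + 2) + Q/(u + 12). P = 7/(-2 + 12) = 7/10, Q = 7/(-12 + 2) = -7/10
Result: (7/10)/(u + 2) - (7/10)/(u + 12)


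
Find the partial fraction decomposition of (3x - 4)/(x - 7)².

(3x - 4) = P(x - 7) + Q. At x = 7: Q = 3·7 - 4 = 17. Coeff of x: P = 3
Result: 3/(x - 7) + 17/(x - 7)²


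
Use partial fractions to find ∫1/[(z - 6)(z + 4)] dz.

Decompose: 1/[(z - 6)(z + 4)] = (1/10)/(z - 6) - (1/10)/(z + 4). Integrate each term: (1/10) ln|(z - 6)| - (1/10) ln|(z + 4)| + C


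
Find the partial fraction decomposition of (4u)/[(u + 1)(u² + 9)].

At u=-1: α = (4·(-1) + 0)/((-1)² + 9) = -2/5. β = -α = 2/5, γ = 4 - (-1)·α = 18/5
Result: (-2/5)/(u + 1) + ((2/5)u + 18/5)/(u² + 9)


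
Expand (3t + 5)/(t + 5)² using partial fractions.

(3t + 5) = A(t + 5) + B. At t = -5: B = 3·(-5) + 5 = -10. Coeff of t: A = 3
Result: 3/(t + 5) - 10/(t + 5)²


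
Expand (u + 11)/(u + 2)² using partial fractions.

(u + 11) = P(u + 2) + Q. At u = -2: Q = 1·(-2) + 11 = 9. Coeff of u: P = 1
Result: 1/(u + 2) + 9/(u + 2)²


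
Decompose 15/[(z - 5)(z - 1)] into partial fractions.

15/(z - 5)(z - 1) = A/(z - 5) + B/(z - 1). A = 15/(5 - 1) = 15/4, B = 15/(1 - 5) = -15/4
Result: (15/4)/(z - 5) - (15/4)/(z - 1)


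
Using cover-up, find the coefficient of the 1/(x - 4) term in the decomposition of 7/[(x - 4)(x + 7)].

Cover (x - 4), set x=4: 7/((x + 7) at x=4) = 7/(11) = 7/11


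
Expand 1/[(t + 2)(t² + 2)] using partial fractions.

Cover-up at t = -2: α = 1/((-2)² + 2) = 1/6. Then β = -α = -1/6, γ = -α·(0 - 2) = 1/3
Result: (1/6)/(t + 2) - ((1/6)t - 1/3)/(t² + 2)


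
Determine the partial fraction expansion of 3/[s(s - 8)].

3/s(s - 8) = α/s + β/(s - 8). α = 3/(0 - 8) = -3/8, β = 3/(8 - 0) = 3/8
Result: (-3/8)/s + (3/8)/(s - 8)


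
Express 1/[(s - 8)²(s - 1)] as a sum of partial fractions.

Cover-up at s=1: γ = 1/(1 - 8)² = 1/49. Cover-up at s=8: β = 1/(8 - 1) = 1/7. Comparing s² coeff: α = -γ = -1/49
Result: (-1/49)/(s - 8) + (1/7)/(s - 8)² + (1/49)/(s - 1)


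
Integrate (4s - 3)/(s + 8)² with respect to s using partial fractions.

Decompose: A = 4, B = 4·(-8) - 3 = -35, so (4s - 3)/(s + 8)² = 4/(s + 8) - 35/(s + 8)². Integrate: ∫ A/(s + 8) ds = 4 ln|(s + 8)|; ∫ B/(s + 8)² ds = 35/(s + 8). Sum: 4 ln|(s + 8)| + 35/(s + 8) + C


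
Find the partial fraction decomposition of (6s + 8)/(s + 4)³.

(6s + 8) = A(s + 4)² + B(s + 4) + C. At s = -4: C = 6·(-4) + 8 = -16. Coefficients: A = 0, B = 6
Result: 6/(s + 4)² - 16/(s + 4)³


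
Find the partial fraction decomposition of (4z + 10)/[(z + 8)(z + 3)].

At z=-8: A = (4·(-8) + 10)/(-8 + 3) = 22/5. At z=-3: B = (4·(-3) + 10)/(-3 + 8) = -2/5
Result: (22/5)/(z + 8) - (2/5)/(z + 3)


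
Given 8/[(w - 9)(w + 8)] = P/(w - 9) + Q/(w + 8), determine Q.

Cover-up at w = -8: Q = 8/(-8 - 9) = -8/17


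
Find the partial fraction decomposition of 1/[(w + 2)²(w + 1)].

Cover-up at w=-1: R = 1/(-1 + 2)² = 1. Cover-up at w=-2: Q = 1/(-2 + 1) = -1. Comparing w² coeff: P = -R = -1
Result: -1/(w + 2) - 1/(w + 2)² + 1/(w + 1)


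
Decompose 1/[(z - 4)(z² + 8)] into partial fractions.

Cover-up at z = 4: A = 1/(4² + 8) = 1/24. Then B = -A = -1/24, C = -A·(0 + 4) = -1/6
Result: (1/24)/(z - 4) - ((1/24)z + 1/6)/(z² + 8)


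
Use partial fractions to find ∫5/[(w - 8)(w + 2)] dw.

Decompose: 5/[(w - 8)(w + 2)] = (1/2)/(w - 8) - (1/2)/(w + 2). Integrate each term: (1/2) ln|(w - 8)| - (1/2) ln|(w + 2)| + C


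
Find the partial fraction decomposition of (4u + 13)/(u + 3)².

(4u + 13) = α(u + 3) + β. At u = -3: β = 4·(-3) + 13 = 1. Coeff of u: α = 4
Result: 4/(u + 3) + 1/(u + 3)²


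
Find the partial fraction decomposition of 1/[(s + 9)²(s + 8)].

Cover-up at s=-8: C = 1/(-8 + 9)² = 1. Cover-up at s=-9: B = 1/(-9 + 8) = -1. Comparing s² coeff: A = -C = -1
Result: -1/(s + 9) - 1/(s + 9)² + 1/(s + 8)


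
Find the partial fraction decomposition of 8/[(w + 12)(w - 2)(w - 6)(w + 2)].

Using Heaviside cover-up: (-1/315)/(w + 12) - (1/28)/(w - 2) + (1/72)/(w - 6) + (1/40)/(w + 2)


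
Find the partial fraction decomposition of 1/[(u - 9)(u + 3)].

1/(u - 9)(u + 3) = α/(u - 9) + β/(u + 3). α = 1/(9 + 3) = 1/12, β = 1/(-3 - 9) = -1/12
Result: (1/12)/(u - 9) - (1/12)/(u + 3)


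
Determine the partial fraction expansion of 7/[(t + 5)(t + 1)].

7/(t + 5)(t + 1) = A/(t + 5) + B/(t + 1). A = 7/(-5 + 1) = -7/4, B = 7/(-1 + 5) = 7/4
Result: (-7/4)/(t + 5) + (7/4)/(t + 1)


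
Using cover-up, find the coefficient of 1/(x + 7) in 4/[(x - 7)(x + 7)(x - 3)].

Cover (x + 7), set x=-7: 4/[(-7 - 7)(-7 - 3)] = 1/35


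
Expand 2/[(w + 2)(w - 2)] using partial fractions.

2/(w + 2)(w - 2) = P/(w + 2) + Q/(w - 2). P = 2/(-2 - 2) = -1/2, Q = 2/(2 + 2) = 1/2
Result: (-1/2)/(w + 2) + (1/2)/(w - 2)


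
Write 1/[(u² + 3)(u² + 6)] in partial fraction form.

Coefficient matching gives α = γ = 0, β = 1/(6-3) = 1/3, δ = -β = -1/3
Result: (1/3)/(u² + 3) - (1/3)/(u² + 6)


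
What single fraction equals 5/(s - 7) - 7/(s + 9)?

Common denominator (s - 7)(s + 9). Numerator: 5(s + 9) - 7(s - 7) = (5s + 45) - (7s - 49) = -2s + 94
Result: (-2s + 94)/[(s - 7)(s + 9)]


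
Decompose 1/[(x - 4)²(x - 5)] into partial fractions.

Cover-up at x=5: γ = 1/(5 - 4)² = 1. Cover-up at x=4: β = 1/(4 - 5) = -1. Comparing x² coeff: α = -γ = -1
Result: -1/(x - 4) - 1/(x - 4)² + 1/(x - 5)


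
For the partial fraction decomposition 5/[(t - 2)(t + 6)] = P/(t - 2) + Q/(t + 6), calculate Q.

Cover-up at t = -6: Q = 5/(-6 - 2) = -5/8


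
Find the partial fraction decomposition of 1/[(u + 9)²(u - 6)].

Cover-up at u=6: R = 1/(6 + 9)² = 1/225. Cover-up at u=-9: Q = 1/(-9 - 6) = -1/15. Comparing u² coeff: P = -R = -1/225
Result: (-1/225)/(u + 9) - (1/15)/(u + 9)² + (1/225)/(u - 6)
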